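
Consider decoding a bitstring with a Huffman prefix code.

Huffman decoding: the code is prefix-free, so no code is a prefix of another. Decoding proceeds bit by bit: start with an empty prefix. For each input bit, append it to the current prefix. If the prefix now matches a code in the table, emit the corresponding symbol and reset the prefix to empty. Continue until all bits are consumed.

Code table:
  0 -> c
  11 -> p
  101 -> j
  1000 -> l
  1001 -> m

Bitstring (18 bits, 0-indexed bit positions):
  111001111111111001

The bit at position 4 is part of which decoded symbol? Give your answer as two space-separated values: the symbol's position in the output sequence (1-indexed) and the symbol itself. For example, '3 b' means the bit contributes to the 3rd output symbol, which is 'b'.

Bit 0: prefix='1' (no match yet)
Bit 1: prefix='11' -> emit 'p', reset
Bit 2: prefix='1' (no match yet)
Bit 3: prefix='10' (no match yet)
Bit 4: prefix='100' (no match yet)
Bit 5: prefix='1001' -> emit 'm', reset
Bit 6: prefix='1' (no match yet)
Bit 7: prefix='11' -> emit 'p', reset
Bit 8: prefix='1' (no match yet)

Answer: 2 m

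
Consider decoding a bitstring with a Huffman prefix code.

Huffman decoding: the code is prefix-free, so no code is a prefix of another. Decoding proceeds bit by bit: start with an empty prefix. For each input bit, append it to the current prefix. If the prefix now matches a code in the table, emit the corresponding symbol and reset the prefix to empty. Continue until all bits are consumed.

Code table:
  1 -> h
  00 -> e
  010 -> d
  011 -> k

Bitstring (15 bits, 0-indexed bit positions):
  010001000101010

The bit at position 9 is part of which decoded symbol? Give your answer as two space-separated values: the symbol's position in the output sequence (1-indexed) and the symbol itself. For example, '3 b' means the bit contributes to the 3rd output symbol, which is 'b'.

Answer: 5 d

Derivation:
Bit 0: prefix='0' (no match yet)
Bit 1: prefix='01' (no match yet)
Bit 2: prefix='010' -> emit 'd', reset
Bit 3: prefix='0' (no match yet)
Bit 4: prefix='00' -> emit 'e', reset
Bit 5: prefix='1' -> emit 'h', reset
Bit 6: prefix='0' (no match yet)
Bit 7: prefix='00' -> emit 'e', reset
Bit 8: prefix='0' (no match yet)
Bit 9: prefix='01' (no match yet)
Bit 10: prefix='010' -> emit 'd', reset
Bit 11: prefix='1' -> emit 'h', reset
Bit 12: prefix='0' (no match yet)
Bit 13: prefix='01' (no match yet)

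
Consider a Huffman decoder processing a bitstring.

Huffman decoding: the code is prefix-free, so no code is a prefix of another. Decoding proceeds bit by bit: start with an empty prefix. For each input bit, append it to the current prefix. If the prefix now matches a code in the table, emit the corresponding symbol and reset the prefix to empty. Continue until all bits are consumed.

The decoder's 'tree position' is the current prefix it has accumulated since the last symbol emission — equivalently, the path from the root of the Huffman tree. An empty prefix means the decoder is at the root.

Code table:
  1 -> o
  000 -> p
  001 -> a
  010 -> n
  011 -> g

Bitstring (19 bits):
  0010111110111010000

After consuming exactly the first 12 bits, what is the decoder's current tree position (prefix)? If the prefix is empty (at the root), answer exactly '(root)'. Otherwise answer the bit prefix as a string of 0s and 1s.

Answer: (root)

Derivation:
Bit 0: prefix='0' (no match yet)
Bit 1: prefix='00' (no match yet)
Bit 2: prefix='001' -> emit 'a', reset
Bit 3: prefix='0' (no match yet)
Bit 4: prefix='01' (no match yet)
Bit 5: prefix='011' -> emit 'g', reset
Bit 6: prefix='1' -> emit 'o', reset
Bit 7: prefix='1' -> emit 'o', reset
Bit 8: prefix='1' -> emit 'o', reset
Bit 9: prefix='0' (no match yet)
Bit 10: prefix='01' (no match yet)
Bit 11: prefix='011' -> emit 'g', reset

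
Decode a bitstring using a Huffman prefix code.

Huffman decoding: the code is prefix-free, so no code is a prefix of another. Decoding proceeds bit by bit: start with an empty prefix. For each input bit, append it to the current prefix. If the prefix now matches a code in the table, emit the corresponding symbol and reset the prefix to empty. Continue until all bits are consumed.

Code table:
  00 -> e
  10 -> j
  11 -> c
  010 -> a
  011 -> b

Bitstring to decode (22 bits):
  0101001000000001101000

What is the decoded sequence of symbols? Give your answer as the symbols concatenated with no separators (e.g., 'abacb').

Bit 0: prefix='0' (no match yet)
Bit 1: prefix='01' (no match yet)
Bit 2: prefix='010' -> emit 'a', reset
Bit 3: prefix='1' (no match yet)
Bit 4: prefix='10' -> emit 'j', reset
Bit 5: prefix='0' (no match yet)
Bit 6: prefix='01' (no match yet)
Bit 7: prefix='010' -> emit 'a', reset
Bit 8: prefix='0' (no match yet)
Bit 9: prefix='00' -> emit 'e', reset
Bit 10: prefix='0' (no match yet)
Bit 11: prefix='00' -> emit 'e', reset
Bit 12: prefix='0' (no match yet)
Bit 13: prefix='00' -> emit 'e', reset
Bit 14: prefix='0' (no match yet)
Bit 15: prefix='01' (no match yet)
Bit 16: prefix='011' -> emit 'b', reset
Bit 17: prefix='0' (no match yet)
Bit 18: prefix='01' (no match yet)
Bit 19: prefix='010' -> emit 'a', reset
Bit 20: prefix='0' (no match yet)
Bit 21: prefix='00' -> emit 'e', reset

Answer: ajaeeebae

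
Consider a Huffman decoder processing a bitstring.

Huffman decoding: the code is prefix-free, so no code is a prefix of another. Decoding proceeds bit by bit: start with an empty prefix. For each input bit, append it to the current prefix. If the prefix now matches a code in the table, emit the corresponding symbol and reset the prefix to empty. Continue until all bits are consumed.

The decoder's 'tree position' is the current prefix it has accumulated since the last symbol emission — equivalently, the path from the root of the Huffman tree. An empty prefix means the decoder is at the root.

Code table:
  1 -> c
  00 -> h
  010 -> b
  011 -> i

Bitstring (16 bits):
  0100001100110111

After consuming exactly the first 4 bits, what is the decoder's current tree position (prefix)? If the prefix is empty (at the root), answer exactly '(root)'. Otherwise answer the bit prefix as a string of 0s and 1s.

Bit 0: prefix='0' (no match yet)
Bit 1: prefix='01' (no match yet)
Bit 2: prefix='010' -> emit 'b', reset
Bit 3: prefix='0' (no match yet)

Answer: 0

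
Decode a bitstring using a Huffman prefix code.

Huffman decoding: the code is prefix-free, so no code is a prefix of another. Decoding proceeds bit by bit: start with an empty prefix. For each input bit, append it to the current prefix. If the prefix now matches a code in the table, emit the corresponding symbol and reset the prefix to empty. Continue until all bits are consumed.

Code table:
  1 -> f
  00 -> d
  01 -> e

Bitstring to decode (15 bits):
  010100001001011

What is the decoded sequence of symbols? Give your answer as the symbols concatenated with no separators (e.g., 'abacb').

Answer: eeddfdfef

Derivation:
Bit 0: prefix='0' (no match yet)
Bit 1: prefix='01' -> emit 'e', reset
Bit 2: prefix='0' (no match yet)
Bit 3: prefix='01' -> emit 'e', reset
Bit 4: prefix='0' (no match yet)
Bit 5: prefix='00' -> emit 'd', reset
Bit 6: prefix='0' (no match yet)
Bit 7: prefix='00' -> emit 'd', reset
Bit 8: prefix='1' -> emit 'f', reset
Bit 9: prefix='0' (no match yet)
Bit 10: prefix='00' -> emit 'd', reset
Bit 11: prefix='1' -> emit 'f', reset
Bit 12: prefix='0' (no match yet)
Bit 13: prefix='01' -> emit 'e', reset
Bit 14: prefix='1' -> emit 'f', reset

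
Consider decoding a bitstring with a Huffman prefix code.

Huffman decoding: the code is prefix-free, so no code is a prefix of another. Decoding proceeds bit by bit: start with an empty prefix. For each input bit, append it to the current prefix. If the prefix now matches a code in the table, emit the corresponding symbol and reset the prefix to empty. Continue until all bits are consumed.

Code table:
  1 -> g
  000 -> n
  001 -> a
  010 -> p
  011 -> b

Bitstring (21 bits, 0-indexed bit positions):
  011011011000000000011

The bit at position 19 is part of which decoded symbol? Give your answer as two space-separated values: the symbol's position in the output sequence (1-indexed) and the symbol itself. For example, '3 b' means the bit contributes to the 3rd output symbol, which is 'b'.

Bit 0: prefix='0' (no match yet)
Bit 1: prefix='01' (no match yet)
Bit 2: prefix='011' -> emit 'b', reset
Bit 3: prefix='0' (no match yet)
Bit 4: prefix='01' (no match yet)
Bit 5: prefix='011' -> emit 'b', reset
Bit 6: prefix='0' (no match yet)
Bit 7: prefix='01' (no match yet)
Bit 8: prefix='011' -> emit 'b', reset
Bit 9: prefix='0' (no match yet)
Bit 10: prefix='00' (no match yet)
Bit 11: prefix='000' -> emit 'n', reset
Bit 12: prefix='0' (no match yet)
Bit 13: prefix='00' (no match yet)
Bit 14: prefix='000' -> emit 'n', reset
Bit 15: prefix='0' (no match yet)
Bit 16: prefix='00' (no match yet)
Bit 17: prefix='000' -> emit 'n', reset
Bit 18: prefix='0' (no match yet)
Bit 19: prefix='01' (no match yet)
Bit 20: prefix='011' -> emit 'b', reset

Answer: 7 b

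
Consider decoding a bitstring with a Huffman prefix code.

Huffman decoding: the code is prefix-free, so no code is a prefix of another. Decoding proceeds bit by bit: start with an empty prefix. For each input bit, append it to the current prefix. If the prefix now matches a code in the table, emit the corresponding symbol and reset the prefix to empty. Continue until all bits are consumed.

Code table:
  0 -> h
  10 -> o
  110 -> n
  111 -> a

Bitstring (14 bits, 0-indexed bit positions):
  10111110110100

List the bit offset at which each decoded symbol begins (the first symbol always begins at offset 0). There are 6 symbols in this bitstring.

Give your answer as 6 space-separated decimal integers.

Bit 0: prefix='1' (no match yet)
Bit 1: prefix='10' -> emit 'o', reset
Bit 2: prefix='1' (no match yet)
Bit 3: prefix='11' (no match yet)
Bit 4: prefix='111' -> emit 'a', reset
Bit 5: prefix='1' (no match yet)
Bit 6: prefix='11' (no match yet)
Bit 7: prefix='110' -> emit 'n', reset
Bit 8: prefix='1' (no match yet)
Bit 9: prefix='11' (no match yet)
Bit 10: prefix='110' -> emit 'n', reset
Bit 11: prefix='1' (no match yet)
Bit 12: prefix='10' -> emit 'o', reset
Bit 13: prefix='0' -> emit 'h', reset

Answer: 0 2 5 8 11 13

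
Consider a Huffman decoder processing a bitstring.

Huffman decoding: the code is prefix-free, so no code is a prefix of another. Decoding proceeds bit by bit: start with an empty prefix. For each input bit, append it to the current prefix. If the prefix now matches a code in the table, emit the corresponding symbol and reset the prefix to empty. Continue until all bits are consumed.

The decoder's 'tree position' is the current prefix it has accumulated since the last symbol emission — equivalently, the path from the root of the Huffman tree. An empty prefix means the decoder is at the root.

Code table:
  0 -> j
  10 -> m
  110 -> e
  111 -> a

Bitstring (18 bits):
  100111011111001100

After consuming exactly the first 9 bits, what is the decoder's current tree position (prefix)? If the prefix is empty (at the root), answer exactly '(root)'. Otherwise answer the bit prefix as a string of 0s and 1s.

Answer: 11

Derivation:
Bit 0: prefix='1' (no match yet)
Bit 1: prefix='10' -> emit 'm', reset
Bit 2: prefix='0' -> emit 'j', reset
Bit 3: prefix='1' (no match yet)
Bit 4: prefix='11' (no match yet)
Bit 5: prefix='111' -> emit 'a', reset
Bit 6: prefix='0' -> emit 'j', reset
Bit 7: prefix='1' (no match yet)
Bit 8: prefix='11' (no match yet)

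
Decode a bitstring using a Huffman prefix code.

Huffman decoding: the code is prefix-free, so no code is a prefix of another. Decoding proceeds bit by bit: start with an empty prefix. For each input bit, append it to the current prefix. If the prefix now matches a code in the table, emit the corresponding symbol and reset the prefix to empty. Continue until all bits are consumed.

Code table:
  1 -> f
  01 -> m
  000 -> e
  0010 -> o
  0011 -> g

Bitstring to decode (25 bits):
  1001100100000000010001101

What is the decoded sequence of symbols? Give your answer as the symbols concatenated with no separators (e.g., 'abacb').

Bit 0: prefix='1' -> emit 'f', reset
Bit 1: prefix='0' (no match yet)
Bit 2: prefix='00' (no match yet)
Bit 3: prefix='001' (no match yet)
Bit 4: prefix='0011' -> emit 'g', reset
Bit 5: prefix='0' (no match yet)
Bit 6: prefix='00' (no match yet)
Bit 7: prefix='001' (no match yet)
Bit 8: prefix='0010' -> emit 'o', reset
Bit 9: prefix='0' (no match yet)
Bit 10: prefix='00' (no match yet)
Bit 11: prefix='000' -> emit 'e', reset
Bit 12: prefix='0' (no match yet)
Bit 13: prefix='00' (no match yet)
Bit 14: prefix='000' -> emit 'e', reset
Bit 15: prefix='0' (no match yet)
Bit 16: prefix='00' (no match yet)
Bit 17: prefix='001' (no match yet)
Bit 18: prefix='0010' -> emit 'o', reset
Bit 19: prefix='0' (no match yet)
Bit 20: prefix='00' (no match yet)
Bit 21: prefix='001' (no match yet)
Bit 22: prefix='0011' -> emit 'g', reset
Bit 23: prefix='0' (no match yet)
Bit 24: prefix='01' -> emit 'm', reset

Answer: fgoeeogm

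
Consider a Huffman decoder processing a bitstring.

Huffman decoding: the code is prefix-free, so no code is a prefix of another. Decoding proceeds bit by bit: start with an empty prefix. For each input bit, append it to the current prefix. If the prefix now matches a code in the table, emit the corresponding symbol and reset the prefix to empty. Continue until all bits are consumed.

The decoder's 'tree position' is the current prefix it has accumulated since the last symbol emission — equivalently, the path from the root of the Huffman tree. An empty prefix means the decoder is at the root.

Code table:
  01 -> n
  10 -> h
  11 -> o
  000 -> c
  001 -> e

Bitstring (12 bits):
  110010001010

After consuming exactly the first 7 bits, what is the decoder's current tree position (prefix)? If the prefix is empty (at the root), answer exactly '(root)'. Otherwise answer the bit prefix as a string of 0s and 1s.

Bit 0: prefix='1' (no match yet)
Bit 1: prefix='11' -> emit 'o', reset
Bit 2: prefix='0' (no match yet)
Bit 3: prefix='00' (no match yet)
Bit 4: prefix='001' -> emit 'e', reset
Bit 5: prefix='0' (no match yet)
Bit 6: prefix='00' (no match yet)

Answer: 00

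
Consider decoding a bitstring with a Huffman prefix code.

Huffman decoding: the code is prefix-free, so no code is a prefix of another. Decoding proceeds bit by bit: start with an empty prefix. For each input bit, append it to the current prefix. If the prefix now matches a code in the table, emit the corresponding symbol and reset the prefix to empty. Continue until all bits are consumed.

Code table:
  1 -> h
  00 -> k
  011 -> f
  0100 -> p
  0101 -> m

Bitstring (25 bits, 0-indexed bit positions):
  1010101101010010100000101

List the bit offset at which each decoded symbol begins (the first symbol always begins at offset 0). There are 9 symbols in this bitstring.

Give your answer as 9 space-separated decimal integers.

Bit 0: prefix='1' -> emit 'h', reset
Bit 1: prefix='0' (no match yet)
Bit 2: prefix='01' (no match yet)
Bit 3: prefix='010' (no match yet)
Bit 4: prefix='0101' -> emit 'm', reset
Bit 5: prefix='0' (no match yet)
Bit 6: prefix='01' (no match yet)
Bit 7: prefix='011' -> emit 'f', reset
Bit 8: prefix='0' (no match yet)
Bit 9: prefix='01' (no match yet)
Bit 10: prefix='010' (no match yet)
Bit 11: prefix='0101' -> emit 'm', reset
Bit 12: prefix='0' (no match yet)
Bit 13: prefix='00' -> emit 'k', reset
Bit 14: prefix='1' -> emit 'h', reset
Bit 15: prefix='0' (no match yet)
Bit 16: prefix='01' (no match yet)
Bit 17: prefix='010' (no match yet)
Bit 18: prefix='0100' -> emit 'p', reset
Bit 19: prefix='0' (no match yet)
Bit 20: prefix='00' -> emit 'k', reset
Bit 21: prefix='0' (no match yet)
Bit 22: prefix='01' (no match yet)
Bit 23: prefix='010' (no match yet)
Bit 24: prefix='0101' -> emit 'm', reset

Answer: 0 1 5 8 12 14 15 19 21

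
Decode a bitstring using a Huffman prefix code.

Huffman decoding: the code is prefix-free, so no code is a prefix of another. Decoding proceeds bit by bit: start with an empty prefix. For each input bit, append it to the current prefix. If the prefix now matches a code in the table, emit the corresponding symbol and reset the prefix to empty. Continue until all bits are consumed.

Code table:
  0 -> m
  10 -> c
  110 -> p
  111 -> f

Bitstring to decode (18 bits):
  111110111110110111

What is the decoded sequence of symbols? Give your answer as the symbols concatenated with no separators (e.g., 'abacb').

Bit 0: prefix='1' (no match yet)
Bit 1: prefix='11' (no match yet)
Bit 2: prefix='111' -> emit 'f', reset
Bit 3: prefix='1' (no match yet)
Bit 4: prefix='11' (no match yet)
Bit 5: prefix='110' -> emit 'p', reset
Bit 6: prefix='1' (no match yet)
Bit 7: prefix='11' (no match yet)
Bit 8: prefix='111' -> emit 'f', reset
Bit 9: prefix='1' (no match yet)
Bit 10: prefix='11' (no match yet)
Bit 11: prefix='110' -> emit 'p', reset
Bit 12: prefix='1' (no match yet)
Bit 13: prefix='11' (no match yet)
Bit 14: prefix='110' -> emit 'p', reset
Bit 15: prefix='1' (no match yet)
Bit 16: prefix='11' (no match yet)
Bit 17: prefix='111' -> emit 'f', reset

Answer: fpfppf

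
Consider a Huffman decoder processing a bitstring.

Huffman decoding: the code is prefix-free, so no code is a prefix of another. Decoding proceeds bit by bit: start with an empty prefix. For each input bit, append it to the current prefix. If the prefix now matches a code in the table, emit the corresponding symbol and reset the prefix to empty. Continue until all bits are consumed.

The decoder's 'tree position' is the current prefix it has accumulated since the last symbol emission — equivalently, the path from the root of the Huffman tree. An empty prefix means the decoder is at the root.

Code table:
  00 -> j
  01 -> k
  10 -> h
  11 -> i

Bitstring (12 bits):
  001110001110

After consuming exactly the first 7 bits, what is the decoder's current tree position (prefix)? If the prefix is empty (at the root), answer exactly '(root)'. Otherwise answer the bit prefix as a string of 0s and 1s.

Bit 0: prefix='0' (no match yet)
Bit 1: prefix='00' -> emit 'j', reset
Bit 2: prefix='1' (no match yet)
Bit 3: prefix='11' -> emit 'i', reset
Bit 4: prefix='1' (no match yet)
Bit 5: prefix='10' -> emit 'h', reset
Bit 6: prefix='0' (no match yet)

Answer: 0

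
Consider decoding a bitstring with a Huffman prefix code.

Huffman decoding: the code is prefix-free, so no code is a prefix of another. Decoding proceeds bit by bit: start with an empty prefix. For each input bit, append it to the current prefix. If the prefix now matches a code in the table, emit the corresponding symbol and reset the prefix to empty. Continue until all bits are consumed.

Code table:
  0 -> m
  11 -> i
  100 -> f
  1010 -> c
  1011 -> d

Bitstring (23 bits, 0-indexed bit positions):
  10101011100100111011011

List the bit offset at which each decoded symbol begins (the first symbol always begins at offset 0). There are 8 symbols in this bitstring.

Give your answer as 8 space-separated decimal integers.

Answer: 0 4 8 11 14 16 20 21

Derivation:
Bit 0: prefix='1' (no match yet)
Bit 1: prefix='10' (no match yet)
Bit 2: prefix='101' (no match yet)
Bit 3: prefix='1010' -> emit 'c', reset
Bit 4: prefix='1' (no match yet)
Bit 5: prefix='10' (no match yet)
Bit 6: prefix='101' (no match yet)
Bit 7: prefix='1011' -> emit 'd', reset
Bit 8: prefix='1' (no match yet)
Bit 9: prefix='10' (no match yet)
Bit 10: prefix='100' -> emit 'f', reset
Bit 11: prefix='1' (no match yet)
Bit 12: prefix='10' (no match yet)
Bit 13: prefix='100' -> emit 'f', reset
Bit 14: prefix='1' (no match yet)
Bit 15: prefix='11' -> emit 'i', reset
Bit 16: prefix='1' (no match yet)
Bit 17: prefix='10' (no match yet)
Bit 18: prefix='101' (no match yet)
Bit 19: prefix='1011' -> emit 'd', reset
Bit 20: prefix='0' -> emit 'm', reset
Bit 21: prefix='1' (no match yet)
Bit 22: prefix='11' -> emit 'i', reset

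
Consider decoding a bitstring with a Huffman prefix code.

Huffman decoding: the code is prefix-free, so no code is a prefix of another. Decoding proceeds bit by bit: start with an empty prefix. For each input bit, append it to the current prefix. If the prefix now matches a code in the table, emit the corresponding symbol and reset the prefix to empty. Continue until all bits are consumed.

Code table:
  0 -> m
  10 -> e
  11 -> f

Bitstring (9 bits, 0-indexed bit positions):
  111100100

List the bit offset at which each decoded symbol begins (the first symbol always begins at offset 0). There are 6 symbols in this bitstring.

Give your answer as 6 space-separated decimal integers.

Answer: 0 2 4 5 6 8

Derivation:
Bit 0: prefix='1' (no match yet)
Bit 1: prefix='11' -> emit 'f', reset
Bit 2: prefix='1' (no match yet)
Bit 3: prefix='11' -> emit 'f', reset
Bit 4: prefix='0' -> emit 'm', reset
Bit 5: prefix='0' -> emit 'm', reset
Bit 6: prefix='1' (no match yet)
Bit 7: prefix='10' -> emit 'e', reset
Bit 8: prefix='0' -> emit 'm', reset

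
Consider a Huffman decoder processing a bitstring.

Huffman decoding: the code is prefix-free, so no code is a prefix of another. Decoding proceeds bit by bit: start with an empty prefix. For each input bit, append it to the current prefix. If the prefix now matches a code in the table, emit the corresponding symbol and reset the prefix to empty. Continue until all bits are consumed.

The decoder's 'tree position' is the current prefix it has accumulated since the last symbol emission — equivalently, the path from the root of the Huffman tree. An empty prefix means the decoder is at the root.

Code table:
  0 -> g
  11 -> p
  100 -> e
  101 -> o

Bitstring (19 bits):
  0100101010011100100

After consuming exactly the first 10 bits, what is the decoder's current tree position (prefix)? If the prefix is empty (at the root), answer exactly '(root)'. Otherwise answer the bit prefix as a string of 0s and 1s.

Bit 0: prefix='0' -> emit 'g', reset
Bit 1: prefix='1' (no match yet)
Bit 2: prefix='10' (no match yet)
Bit 3: prefix='100' -> emit 'e', reset
Bit 4: prefix='1' (no match yet)
Bit 5: prefix='10' (no match yet)
Bit 6: prefix='101' -> emit 'o', reset
Bit 7: prefix='0' -> emit 'g', reset
Bit 8: prefix='1' (no match yet)
Bit 9: prefix='10' (no match yet)

Answer: 10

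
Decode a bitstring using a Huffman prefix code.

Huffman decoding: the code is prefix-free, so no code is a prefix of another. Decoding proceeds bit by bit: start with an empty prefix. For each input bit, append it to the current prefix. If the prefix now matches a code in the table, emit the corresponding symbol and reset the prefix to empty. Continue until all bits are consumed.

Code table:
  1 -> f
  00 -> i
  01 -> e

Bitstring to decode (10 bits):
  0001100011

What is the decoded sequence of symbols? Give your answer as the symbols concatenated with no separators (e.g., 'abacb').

Answer: iefief

Derivation:
Bit 0: prefix='0' (no match yet)
Bit 1: prefix='00' -> emit 'i', reset
Bit 2: prefix='0' (no match yet)
Bit 3: prefix='01' -> emit 'e', reset
Bit 4: prefix='1' -> emit 'f', reset
Bit 5: prefix='0' (no match yet)
Bit 6: prefix='00' -> emit 'i', reset
Bit 7: prefix='0' (no match yet)
Bit 8: prefix='01' -> emit 'e', reset
Bit 9: prefix='1' -> emit 'f', reset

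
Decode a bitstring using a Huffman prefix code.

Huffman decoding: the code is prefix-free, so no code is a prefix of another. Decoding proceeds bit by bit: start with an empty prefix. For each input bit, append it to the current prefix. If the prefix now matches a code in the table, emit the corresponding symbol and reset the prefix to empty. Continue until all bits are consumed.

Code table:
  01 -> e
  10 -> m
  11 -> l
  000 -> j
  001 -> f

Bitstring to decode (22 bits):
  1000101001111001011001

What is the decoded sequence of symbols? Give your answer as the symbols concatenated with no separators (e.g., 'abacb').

Answer: mfeflmeeme

Derivation:
Bit 0: prefix='1' (no match yet)
Bit 1: prefix='10' -> emit 'm', reset
Bit 2: prefix='0' (no match yet)
Bit 3: prefix='00' (no match yet)
Bit 4: prefix='001' -> emit 'f', reset
Bit 5: prefix='0' (no match yet)
Bit 6: prefix='01' -> emit 'e', reset
Bit 7: prefix='0' (no match yet)
Bit 8: prefix='00' (no match yet)
Bit 9: prefix='001' -> emit 'f', reset
Bit 10: prefix='1' (no match yet)
Bit 11: prefix='11' -> emit 'l', reset
Bit 12: prefix='1' (no match yet)
Bit 13: prefix='10' -> emit 'm', reset
Bit 14: prefix='0' (no match yet)
Bit 15: prefix='01' -> emit 'e', reset
Bit 16: prefix='0' (no match yet)
Bit 17: prefix='01' -> emit 'e', reset
Bit 18: prefix='1' (no match yet)
Bit 19: prefix='10' -> emit 'm', reset
Bit 20: prefix='0' (no match yet)
Bit 21: prefix='01' -> emit 'e', reset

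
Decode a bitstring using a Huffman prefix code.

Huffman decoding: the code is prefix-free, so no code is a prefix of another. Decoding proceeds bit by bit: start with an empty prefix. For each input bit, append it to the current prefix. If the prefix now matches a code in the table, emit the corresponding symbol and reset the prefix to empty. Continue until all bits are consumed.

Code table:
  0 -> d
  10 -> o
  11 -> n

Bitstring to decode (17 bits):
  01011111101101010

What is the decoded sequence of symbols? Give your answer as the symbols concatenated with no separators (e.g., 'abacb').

Answer: donnndndoo

Derivation:
Bit 0: prefix='0' -> emit 'd', reset
Bit 1: prefix='1' (no match yet)
Bit 2: prefix='10' -> emit 'o', reset
Bit 3: prefix='1' (no match yet)
Bit 4: prefix='11' -> emit 'n', reset
Bit 5: prefix='1' (no match yet)
Bit 6: prefix='11' -> emit 'n', reset
Bit 7: prefix='1' (no match yet)
Bit 8: prefix='11' -> emit 'n', reset
Bit 9: prefix='0' -> emit 'd', reset
Bit 10: prefix='1' (no match yet)
Bit 11: prefix='11' -> emit 'n', reset
Bit 12: prefix='0' -> emit 'd', reset
Bit 13: prefix='1' (no match yet)
Bit 14: prefix='10' -> emit 'o', reset
Bit 15: prefix='1' (no match yet)
Bit 16: prefix='10' -> emit 'o', reset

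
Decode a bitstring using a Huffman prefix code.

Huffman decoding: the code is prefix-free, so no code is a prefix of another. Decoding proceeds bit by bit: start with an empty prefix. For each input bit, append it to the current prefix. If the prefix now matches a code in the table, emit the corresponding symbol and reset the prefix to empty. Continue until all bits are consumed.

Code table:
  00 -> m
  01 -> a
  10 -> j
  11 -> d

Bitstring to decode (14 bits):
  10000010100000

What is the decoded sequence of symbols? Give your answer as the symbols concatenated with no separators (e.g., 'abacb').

Answer: jmmjjmm

Derivation:
Bit 0: prefix='1' (no match yet)
Bit 1: prefix='10' -> emit 'j', reset
Bit 2: prefix='0' (no match yet)
Bit 3: prefix='00' -> emit 'm', reset
Bit 4: prefix='0' (no match yet)
Bit 5: prefix='00' -> emit 'm', reset
Bit 6: prefix='1' (no match yet)
Bit 7: prefix='10' -> emit 'j', reset
Bit 8: prefix='1' (no match yet)
Bit 9: prefix='10' -> emit 'j', reset
Bit 10: prefix='0' (no match yet)
Bit 11: prefix='00' -> emit 'm', reset
Bit 12: prefix='0' (no match yet)
Bit 13: prefix='00' -> emit 'm', reset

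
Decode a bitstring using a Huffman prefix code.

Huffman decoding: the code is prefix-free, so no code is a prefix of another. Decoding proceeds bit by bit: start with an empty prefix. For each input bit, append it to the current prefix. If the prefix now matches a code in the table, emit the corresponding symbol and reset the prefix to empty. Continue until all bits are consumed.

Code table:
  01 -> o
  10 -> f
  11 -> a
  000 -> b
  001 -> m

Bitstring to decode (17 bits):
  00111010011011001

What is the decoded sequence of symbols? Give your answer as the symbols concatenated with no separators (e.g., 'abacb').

Answer: maomfam

Derivation:
Bit 0: prefix='0' (no match yet)
Bit 1: prefix='00' (no match yet)
Bit 2: prefix='001' -> emit 'm', reset
Bit 3: prefix='1' (no match yet)
Bit 4: prefix='11' -> emit 'a', reset
Bit 5: prefix='0' (no match yet)
Bit 6: prefix='01' -> emit 'o', reset
Bit 7: prefix='0' (no match yet)
Bit 8: prefix='00' (no match yet)
Bit 9: prefix='001' -> emit 'm', reset
Bit 10: prefix='1' (no match yet)
Bit 11: prefix='10' -> emit 'f', reset
Bit 12: prefix='1' (no match yet)
Bit 13: prefix='11' -> emit 'a', reset
Bit 14: prefix='0' (no match yet)
Bit 15: prefix='00' (no match yet)
Bit 16: prefix='001' -> emit 'm', reset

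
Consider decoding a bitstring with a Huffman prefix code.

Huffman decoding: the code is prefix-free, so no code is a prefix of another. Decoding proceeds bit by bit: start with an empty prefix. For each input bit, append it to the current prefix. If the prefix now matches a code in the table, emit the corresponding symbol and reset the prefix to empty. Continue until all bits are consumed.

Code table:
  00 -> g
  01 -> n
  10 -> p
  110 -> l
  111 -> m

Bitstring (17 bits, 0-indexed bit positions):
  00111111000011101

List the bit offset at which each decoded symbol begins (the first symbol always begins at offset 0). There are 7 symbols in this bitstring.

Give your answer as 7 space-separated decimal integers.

Bit 0: prefix='0' (no match yet)
Bit 1: prefix='00' -> emit 'g', reset
Bit 2: prefix='1' (no match yet)
Bit 3: prefix='11' (no match yet)
Bit 4: prefix='111' -> emit 'm', reset
Bit 5: prefix='1' (no match yet)
Bit 6: prefix='11' (no match yet)
Bit 7: prefix='111' -> emit 'm', reset
Bit 8: prefix='0' (no match yet)
Bit 9: prefix='00' -> emit 'g', reset
Bit 10: prefix='0' (no match yet)
Bit 11: prefix='00' -> emit 'g', reset
Bit 12: prefix='1' (no match yet)
Bit 13: prefix='11' (no match yet)
Bit 14: prefix='111' -> emit 'm', reset
Bit 15: prefix='0' (no match yet)
Bit 16: prefix='01' -> emit 'n', reset

Answer: 0 2 5 8 10 12 15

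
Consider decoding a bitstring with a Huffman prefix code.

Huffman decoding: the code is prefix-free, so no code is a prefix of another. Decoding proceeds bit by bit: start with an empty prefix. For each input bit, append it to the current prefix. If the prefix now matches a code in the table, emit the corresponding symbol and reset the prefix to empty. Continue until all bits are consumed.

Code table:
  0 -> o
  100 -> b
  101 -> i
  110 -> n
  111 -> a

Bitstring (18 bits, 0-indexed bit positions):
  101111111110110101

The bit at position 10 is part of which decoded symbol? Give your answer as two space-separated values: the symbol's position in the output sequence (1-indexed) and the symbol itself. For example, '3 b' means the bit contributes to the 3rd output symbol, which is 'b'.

Answer: 4 n

Derivation:
Bit 0: prefix='1' (no match yet)
Bit 1: prefix='10' (no match yet)
Bit 2: prefix='101' -> emit 'i', reset
Bit 3: prefix='1' (no match yet)
Bit 4: prefix='11' (no match yet)
Bit 5: prefix='111' -> emit 'a', reset
Bit 6: prefix='1' (no match yet)
Bit 7: prefix='11' (no match yet)
Bit 8: prefix='111' -> emit 'a', reset
Bit 9: prefix='1' (no match yet)
Bit 10: prefix='11' (no match yet)
Bit 11: prefix='110' -> emit 'n', reset
Bit 12: prefix='1' (no match yet)
Bit 13: prefix='11' (no match yet)
Bit 14: prefix='110' -> emit 'n', reset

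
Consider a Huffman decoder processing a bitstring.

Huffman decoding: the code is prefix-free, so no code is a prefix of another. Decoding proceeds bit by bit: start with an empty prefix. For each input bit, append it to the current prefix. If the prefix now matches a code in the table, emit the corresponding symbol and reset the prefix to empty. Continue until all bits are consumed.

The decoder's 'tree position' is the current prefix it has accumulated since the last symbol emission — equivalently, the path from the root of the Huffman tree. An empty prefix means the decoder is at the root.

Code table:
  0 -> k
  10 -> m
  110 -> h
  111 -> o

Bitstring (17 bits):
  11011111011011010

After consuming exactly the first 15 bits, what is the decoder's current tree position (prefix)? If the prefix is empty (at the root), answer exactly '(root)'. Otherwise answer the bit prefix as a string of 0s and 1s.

Answer: (root)

Derivation:
Bit 0: prefix='1' (no match yet)
Bit 1: prefix='11' (no match yet)
Bit 2: prefix='110' -> emit 'h', reset
Bit 3: prefix='1' (no match yet)
Bit 4: prefix='11' (no match yet)
Bit 5: prefix='111' -> emit 'o', reset
Bit 6: prefix='1' (no match yet)
Bit 7: prefix='11' (no match yet)
Bit 8: prefix='110' -> emit 'h', reset
Bit 9: prefix='1' (no match yet)
Bit 10: prefix='11' (no match yet)
Bit 11: prefix='110' -> emit 'h', reset
Bit 12: prefix='1' (no match yet)
Bit 13: prefix='11' (no match yet)
Bit 14: prefix='110' -> emit 'h', reset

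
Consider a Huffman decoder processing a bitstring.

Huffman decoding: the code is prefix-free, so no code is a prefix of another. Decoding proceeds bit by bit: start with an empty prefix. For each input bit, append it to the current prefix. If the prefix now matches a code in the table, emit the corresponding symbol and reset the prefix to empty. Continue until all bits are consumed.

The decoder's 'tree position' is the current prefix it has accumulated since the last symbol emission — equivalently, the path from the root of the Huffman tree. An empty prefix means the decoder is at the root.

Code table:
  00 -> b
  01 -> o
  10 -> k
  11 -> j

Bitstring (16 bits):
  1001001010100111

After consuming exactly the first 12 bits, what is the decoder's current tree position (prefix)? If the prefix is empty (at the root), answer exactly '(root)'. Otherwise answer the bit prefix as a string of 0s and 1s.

Bit 0: prefix='1' (no match yet)
Bit 1: prefix='10' -> emit 'k', reset
Bit 2: prefix='0' (no match yet)
Bit 3: prefix='01' -> emit 'o', reset
Bit 4: prefix='0' (no match yet)
Bit 5: prefix='00' -> emit 'b', reset
Bit 6: prefix='1' (no match yet)
Bit 7: prefix='10' -> emit 'k', reset
Bit 8: prefix='1' (no match yet)
Bit 9: prefix='10' -> emit 'k', reset
Bit 10: prefix='1' (no match yet)
Bit 11: prefix='10' -> emit 'k', reset

Answer: (root)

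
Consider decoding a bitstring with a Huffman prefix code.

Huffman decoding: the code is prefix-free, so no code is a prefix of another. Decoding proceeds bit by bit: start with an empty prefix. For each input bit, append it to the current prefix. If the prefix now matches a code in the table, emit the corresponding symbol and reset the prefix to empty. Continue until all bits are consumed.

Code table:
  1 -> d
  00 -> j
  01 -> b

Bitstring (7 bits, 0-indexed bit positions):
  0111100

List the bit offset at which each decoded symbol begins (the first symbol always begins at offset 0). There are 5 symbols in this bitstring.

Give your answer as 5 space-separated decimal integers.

Bit 0: prefix='0' (no match yet)
Bit 1: prefix='01' -> emit 'b', reset
Bit 2: prefix='1' -> emit 'd', reset
Bit 3: prefix='1' -> emit 'd', reset
Bit 4: prefix='1' -> emit 'd', reset
Bit 5: prefix='0' (no match yet)
Bit 6: prefix='00' -> emit 'j', reset

Answer: 0 2 3 4 5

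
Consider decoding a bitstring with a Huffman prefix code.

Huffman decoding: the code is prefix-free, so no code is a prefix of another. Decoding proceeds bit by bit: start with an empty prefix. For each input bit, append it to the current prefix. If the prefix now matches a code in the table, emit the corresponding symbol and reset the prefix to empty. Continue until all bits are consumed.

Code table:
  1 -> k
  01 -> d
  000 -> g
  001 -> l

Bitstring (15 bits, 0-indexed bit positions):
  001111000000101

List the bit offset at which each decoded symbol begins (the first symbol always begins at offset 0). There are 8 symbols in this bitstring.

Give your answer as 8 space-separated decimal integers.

Answer: 0 3 4 5 6 9 12 13

Derivation:
Bit 0: prefix='0' (no match yet)
Bit 1: prefix='00' (no match yet)
Bit 2: prefix='001' -> emit 'l', reset
Bit 3: prefix='1' -> emit 'k', reset
Bit 4: prefix='1' -> emit 'k', reset
Bit 5: prefix='1' -> emit 'k', reset
Bit 6: prefix='0' (no match yet)
Bit 7: prefix='00' (no match yet)
Bit 8: prefix='000' -> emit 'g', reset
Bit 9: prefix='0' (no match yet)
Bit 10: prefix='00' (no match yet)
Bit 11: prefix='000' -> emit 'g', reset
Bit 12: prefix='1' -> emit 'k', reset
Bit 13: prefix='0' (no match yet)
Bit 14: prefix='01' -> emit 'd', reset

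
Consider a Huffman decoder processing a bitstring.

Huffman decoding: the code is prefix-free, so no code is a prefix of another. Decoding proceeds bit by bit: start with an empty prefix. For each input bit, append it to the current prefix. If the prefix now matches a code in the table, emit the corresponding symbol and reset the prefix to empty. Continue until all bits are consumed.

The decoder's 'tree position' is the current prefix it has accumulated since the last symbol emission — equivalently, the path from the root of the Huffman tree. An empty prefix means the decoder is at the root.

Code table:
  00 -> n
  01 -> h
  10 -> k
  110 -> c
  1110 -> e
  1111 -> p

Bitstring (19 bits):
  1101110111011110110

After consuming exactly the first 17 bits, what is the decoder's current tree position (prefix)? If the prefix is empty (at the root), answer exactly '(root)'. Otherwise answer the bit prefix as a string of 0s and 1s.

Answer: (root)

Derivation:
Bit 0: prefix='1' (no match yet)
Bit 1: prefix='11' (no match yet)
Bit 2: prefix='110' -> emit 'c', reset
Bit 3: prefix='1' (no match yet)
Bit 4: prefix='11' (no match yet)
Bit 5: prefix='111' (no match yet)
Bit 6: prefix='1110' -> emit 'e', reset
Bit 7: prefix='1' (no match yet)
Bit 8: prefix='11' (no match yet)
Bit 9: prefix='111' (no match yet)
Bit 10: prefix='1110' -> emit 'e', reset
Bit 11: prefix='1' (no match yet)
Bit 12: prefix='11' (no match yet)
Bit 13: prefix='111' (no match yet)
Bit 14: prefix='1111' -> emit 'p', reset
Bit 15: prefix='0' (no match yet)
Bit 16: prefix='01' -> emit 'h', reset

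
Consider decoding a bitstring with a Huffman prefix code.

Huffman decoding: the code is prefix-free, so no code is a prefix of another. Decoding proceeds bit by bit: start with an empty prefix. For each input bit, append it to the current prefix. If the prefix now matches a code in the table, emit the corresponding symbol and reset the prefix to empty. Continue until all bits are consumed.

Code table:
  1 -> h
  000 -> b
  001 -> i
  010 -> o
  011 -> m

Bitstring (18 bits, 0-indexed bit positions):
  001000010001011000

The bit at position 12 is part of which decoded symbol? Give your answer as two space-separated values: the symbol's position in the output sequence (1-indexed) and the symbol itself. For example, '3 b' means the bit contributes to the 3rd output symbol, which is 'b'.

Answer: 5 m

Derivation:
Bit 0: prefix='0' (no match yet)
Bit 1: prefix='00' (no match yet)
Bit 2: prefix='001' -> emit 'i', reset
Bit 3: prefix='0' (no match yet)
Bit 4: prefix='00' (no match yet)
Bit 5: prefix='000' -> emit 'b', reset
Bit 6: prefix='0' (no match yet)
Bit 7: prefix='01' (no match yet)
Bit 8: prefix='010' -> emit 'o', reset
Bit 9: prefix='0' (no match yet)
Bit 10: prefix='00' (no match yet)
Bit 11: prefix='001' -> emit 'i', reset
Bit 12: prefix='0' (no match yet)
Bit 13: prefix='01' (no match yet)
Bit 14: prefix='011' -> emit 'm', reset
Bit 15: prefix='0' (no match yet)
Bit 16: prefix='00' (no match yet)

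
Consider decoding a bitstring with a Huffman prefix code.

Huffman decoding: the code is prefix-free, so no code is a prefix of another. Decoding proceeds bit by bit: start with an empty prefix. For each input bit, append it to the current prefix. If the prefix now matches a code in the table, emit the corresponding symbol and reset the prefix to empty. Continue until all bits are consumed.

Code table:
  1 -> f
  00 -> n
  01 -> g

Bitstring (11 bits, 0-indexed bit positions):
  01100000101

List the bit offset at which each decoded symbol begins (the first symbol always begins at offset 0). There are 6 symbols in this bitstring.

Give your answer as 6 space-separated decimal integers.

Answer: 0 2 3 5 7 9

Derivation:
Bit 0: prefix='0' (no match yet)
Bit 1: prefix='01' -> emit 'g', reset
Bit 2: prefix='1' -> emit 'f', reset
Bit 3: prefix='0' (no match yet)
Bit 4: prefix='00' -> emit 'n', reset
Bit 5: prefix='0' (no match yet)
Bit 6: prefix='00' -> emit 'n', reset
Bit 7: prefix='0' (no match yet)
Bit 8: prefix='01' -> emit 'g', reset
Bit 9: prefix='0' (no match yet)
Bit 10: prefix='01' -> emit 'g', reset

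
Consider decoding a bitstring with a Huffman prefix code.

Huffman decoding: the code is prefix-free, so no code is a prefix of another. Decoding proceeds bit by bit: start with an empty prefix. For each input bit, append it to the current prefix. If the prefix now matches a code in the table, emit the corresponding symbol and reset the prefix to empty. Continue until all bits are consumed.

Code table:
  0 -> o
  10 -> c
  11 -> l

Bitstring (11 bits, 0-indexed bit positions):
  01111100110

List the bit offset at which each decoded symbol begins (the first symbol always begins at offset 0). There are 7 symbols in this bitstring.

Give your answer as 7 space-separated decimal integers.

Bit 0: prefix='0' -> emit 'o', reset
Bit 1: prefix='1' (no match yet)
Bit 2: prefix='11' -> emit 'l', reset
Bit 3: prefix='1' (no match yet)
Bit 4: prefix='11' -> emit 'l', reset
Bit 5: prefix='1' (no match yet)
Bit 6: prefix='10' -> emit 'c', reset
Bit 7: prefix='0' -> emit 'o', reset
Bit 8: prefix='1' (no match yet)
Bit 9: prefix='11' -> emit 'l', reset
Bit 10: prefix='0' -> emit 'o', reset

Answer: 0 1 3 5 7 8 10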